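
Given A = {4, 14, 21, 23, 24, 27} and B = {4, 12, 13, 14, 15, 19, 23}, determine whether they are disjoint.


Disjoint means A ∩ B = ∅.
A ∩ B = {4, 14, 23}
A ∩ B ≠ ∅, so A and B are NOT disjoint.

No, A and B are not disjoint (A ∩ B = {4, 14, 23})


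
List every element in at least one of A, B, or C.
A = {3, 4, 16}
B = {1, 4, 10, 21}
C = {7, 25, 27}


A ∪ B = {1, 3, 4, 10, 16, 21}
(A ∪ B) ∪ C = {1, 3, 4, 7, 10, 16, 21, 25, 27}

A ∪ B ∪ C = {1, 3, 4, 7, 10, 16, 21, 25, 27}


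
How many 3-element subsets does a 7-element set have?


C(n,k) = n! / (k!(n-k)!)
C(7,3) = 7! / (3!4!)
= 35

C(7,3) = 35


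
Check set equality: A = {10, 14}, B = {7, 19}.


Two sets are equal iff they have exactly the same elements.
A = {10, 14}
B = {7, 19}
Differences: {7, 10, 14, 19}
A ≠ B

No, A ≠ B


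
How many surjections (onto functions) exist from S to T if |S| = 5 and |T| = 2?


n = |S| = 5, k = |T| = 2. Surjections via inclusion-exclusion:
S(n,k) = Σ(-1)^i × C(k,i) × (k-i)^n, i=0 to k
i=0: (-1)^0×C(2,0)×2^5 = 32
i=1: (-1)^1×C(2,1)×1^5 = -2
i=2: (-1)^2×C(2,2)×0^5 = 0
Total = 30

Number of surjections = 30


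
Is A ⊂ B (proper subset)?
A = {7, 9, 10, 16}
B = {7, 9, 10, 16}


A ⊂ B requires: A ⊆ B AND A ≠ B.
A ⊆ B? Yes
A = B? Yes
A = B, so A is not a PROPER subset.

No, A is not a proper subset of B


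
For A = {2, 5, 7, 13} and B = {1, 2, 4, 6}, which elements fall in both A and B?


A = {2, 5, 7, 13}
B = {1, 2, 4, 6}
Region: in both A and B
Elements: {2}

Elements in both A and B: {2}


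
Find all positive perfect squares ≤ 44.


Checking each candidate:
Condition: positive perfect squares ≤ 44
Result = {1, 4, 9, 16, 25, 36}

{1, 4, 9, 16, 25, 36}


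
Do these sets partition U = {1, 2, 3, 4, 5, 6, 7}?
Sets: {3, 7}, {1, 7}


A partition requires: (1) non-empty parts, (2) pairwise disjoint, (3) union = U
Parts: {3, 7}, {1, 7}
Union of parts: {1, 3, 7}
U = {1, 2, 3, 4, 5, 6, 7}
All non-empty? True
Pairwise disjoint? False
Covers U? False

No, not a valid partition


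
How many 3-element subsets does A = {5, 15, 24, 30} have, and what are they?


|A| = 4, so A has C(4,3) = 4 subsets of size 3.
Enumerate by choosing 3 elements from A at a time:
{5, 15, 24}, {5, 15, 30}, {5, 24, 30}, {15, 24, 30}

3-element subsets (4 total): {5, 15, 24}, {5, 15, 30}, {5, 24, 30}, {15, 24, 30}


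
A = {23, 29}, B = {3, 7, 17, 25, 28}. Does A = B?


Two sets are equal iff they have exactly the same elements.
A = {23, 29}
B = {3, 7, 17, 25, 28}
Differences: {3, 7, 17, 23, 25, 28, 29}
A ≠ B

No, A ≠ B


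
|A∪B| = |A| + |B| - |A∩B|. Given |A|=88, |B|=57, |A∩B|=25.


|A ∪ B| = |A| + |B| - |A ∩ B|
= 88 + 57 - 25
= 120

|A ∪ B| = 120


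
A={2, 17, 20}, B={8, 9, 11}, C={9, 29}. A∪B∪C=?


A ∪ B = {2, 8, 9, 11, 17, 20}
(A ∪ B) ∪ C = {2, 8, 9, 11, 17, 20, 29}

A ∪ B ∪ C = {2, 8, 9, 11, 17, 20, 29}


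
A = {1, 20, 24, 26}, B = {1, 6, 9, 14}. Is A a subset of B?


A ⊆ B means every element of A is in B.
Elements in A not in B: {20, 24, 26}
So A ⊄ B.

No, A ⊄ B


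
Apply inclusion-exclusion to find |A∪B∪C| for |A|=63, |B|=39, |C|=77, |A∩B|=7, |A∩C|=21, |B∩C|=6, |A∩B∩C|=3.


|A∪B∪C| = |A|+|B|+|C| - |A∩B|-|A∩C|-|B∩C| + |A∩B∩C|
= 63+39+77 - 7-21-6 + 3
= 179 - 34 + 3
= 148

|A ∪ B ∪ C| = 148


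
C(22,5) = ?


C(n,k) = n! / (k!(n-k)!)
C(22,5) = 22! / (5!17!)
= 26334

C(22,5) = 26334


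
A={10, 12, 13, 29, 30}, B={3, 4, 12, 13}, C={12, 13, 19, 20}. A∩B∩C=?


A ∩ B = {12, 13}
(A ∩ B) ∩ C = {12, 13}

A ∩ B ∩ C = {12, 13}


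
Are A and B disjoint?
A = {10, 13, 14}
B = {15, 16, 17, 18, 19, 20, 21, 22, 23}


Disjoint means A ∩ B = ∅.
A ∩ B = ∅
A ∩ B = ∅, so A and B are disjoint.

Yes, A and B are disjoint


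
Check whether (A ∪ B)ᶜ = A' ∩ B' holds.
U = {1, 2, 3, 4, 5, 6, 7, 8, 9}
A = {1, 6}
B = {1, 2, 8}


LHS: A ∪ B = {1, 2, 6, 8}
(A ∪ B)' = U \ (A ∪ B) = {3, 4, 5, 7, 9}
A' = {2, 3, 4, 5, 7, 8, 9}, B' = {3, 4, 5, 6, 7, 9}
Claimed RHS: A' ∩ B' = {3, 4, 5, 7, 9}
Identity is VALID: LHS = RHS = {3, 4, 5, 7, 9} ✓

Identity is valid. (A ∪ B)' = A' ∩ B' = {3, 4, 5, 7, 9}


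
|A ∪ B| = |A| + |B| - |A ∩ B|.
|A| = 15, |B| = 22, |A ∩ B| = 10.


|A ∪ B| = |A| + |B| - |A ∩ B|
= 15 + 22 - 10
= 27

|A ∪ B| = 27


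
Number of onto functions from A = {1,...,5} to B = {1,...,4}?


n = |A| = 5, k = |B| = 4. Surjections via inclusion-exclusion:
S(n,k) = Σ(-1)^i × C(k,i) × (k-i)^n, i=0 to k
i=0: (-1)^0×C(4,0)×4^5 = 1024
i=1: (-1)^1×C(4,1)×3^5 = -972
i=2: (-1)^2×C(4,2)×2^5 = 192
i=3: (-1)^3×C(4,3)×1^5 = -4
i=4: (-1)^4×C(4,4)×0^5 = 0
Total = 240

Number of surjections = 240


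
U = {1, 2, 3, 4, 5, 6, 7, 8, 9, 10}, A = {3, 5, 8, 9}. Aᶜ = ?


Aᶜ = U \ A = elements in U but not in A
U = {1, 2, 3, 4, 5, 6, 7, 8, 9, 10}
A = {3, 5, 8, 9}
Aᶜ = {1, 2, 4, 6, 7, 10}

Aᶜ = {1, 2, 4, 6, 7, 10}


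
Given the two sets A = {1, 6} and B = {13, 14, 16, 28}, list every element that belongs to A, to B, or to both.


A ∪ B = all elements in A or B (or both)
A = {1, 6}
B = {13, 14, 16, 28}
A ∪ B = {1, 6, 13, 14, 16, 28}

A ∪ B = {1, 6, 13, 14, 16, 28}


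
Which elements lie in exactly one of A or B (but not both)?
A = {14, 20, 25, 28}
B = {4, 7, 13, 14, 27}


A △ B = (A \ B) ∪ (B \ A) = elements in exactly one of A or B
A \ B = {20, 25, 28}
B \ A = {4, 7, 13, 27}
A △ B = {4, 7, 13, 20, 25, 27, 28}

A △ B = {4, 7, 13, 20, 25, 27, 28}


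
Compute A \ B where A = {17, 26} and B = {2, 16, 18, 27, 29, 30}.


A \ B = elements in A but not in B
A = {17, 26}
B = {2, 16, 18, 27, 29, 30}
Remove from A any elements in B
A \ B = {17, 26}

A \ B = {17, 26}


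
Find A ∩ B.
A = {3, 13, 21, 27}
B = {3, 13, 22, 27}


A ∩ B = elements in both A and B
A = {3, 13, 21, 27}
B = {3, 13, 22, 27}
A ∩ B = {3, 13, 27}

A ∩ B = {3, 13, 27}


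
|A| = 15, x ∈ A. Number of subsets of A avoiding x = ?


Subsets of A avoiding x are subsets of A \ {x}, which has 14 elements.
Count = 2^(n-1) = 2^14
= 16384

Number of subsets avoiding x = 16384


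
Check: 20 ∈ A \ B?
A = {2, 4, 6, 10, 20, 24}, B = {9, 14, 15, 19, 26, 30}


A = {2, 4, 6, 10, 20, 24}, B = {9, 14, 15, 19, 26, 30}
A \ B = elements in A but not in B
A \ B = {2, 4, 6, 10, 20, 24}
Checking if 20 ∈ A \ B
20 is in A \ B → True

20 ∈ A \ B


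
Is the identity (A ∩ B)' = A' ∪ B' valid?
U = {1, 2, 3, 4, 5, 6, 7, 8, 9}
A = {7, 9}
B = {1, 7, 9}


LHS: A ∩ B = {7, 9}
(A ∩ B)' = U \ (A ∩ B) = {1, 2, 3, 4, 5, 6, 8}
A' = {1, 2, 3, 4, 5, 6, 8}, B' = {2, 3, 4, 5, 6, 8}
Claimed RHS: A' ∪ B' = {1, 2, 3, 4, 5, 6, 8}
Identity is VALID: LHS = RHS = {1, 2, 3, 4, 5, 6, 8} ✓

Identity is valid. (A ∩ B)' = A' ∪ B' = {1, 2, 3, 4, 5, 6, 8}


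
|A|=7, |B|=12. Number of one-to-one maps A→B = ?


An injection sends each of |A| = 7 inputs to a distinct output in B.
# injections = |B|·(|B|-1)·…·(|B|-|A|+1) = 12! / (12 - 7)!
= 12 × 11 × 10 × 9 × 8 × 7 × 6
= 3991680

Number of injections = 3991680


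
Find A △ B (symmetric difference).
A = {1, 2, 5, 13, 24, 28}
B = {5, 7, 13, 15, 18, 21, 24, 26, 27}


A △ B = (A \ B) ∪ (B \ A) = elements in exactly one of A or B
A \ B = {1, 2, 28}
B \ A = {7, 15, 18, 21, 26, 27}
A △ B = {1, 2, 7, 15, 18, 21, 26, 27, 28}

A △ B = {1, 2, 7, 15, 18, 21, 26, 27, 28}


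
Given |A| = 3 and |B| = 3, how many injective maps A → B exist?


An injection sends each of |A| = 3 inputs to a distinct output in B.
# injections = |B|·(|B|-1)·…·(|B|-|A|+1) = 3! / (3 - 3)!
= 3 × 2 × 1
= 6

Number of injections = 6


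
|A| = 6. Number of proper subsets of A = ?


Total subsets = 2^n = 2^6 = 64
Proper subsets exclude the set itself: 2^n - 1
= 64 - 1
= 63

Number of proper subsets = 63


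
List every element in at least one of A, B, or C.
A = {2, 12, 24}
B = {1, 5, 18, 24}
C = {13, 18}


A ∪ B = {1, 2, 5, 12, 18, 24}
(A ∪ B) ∪ C = {1, 2, 5, 12, 13, 18, 24}

A ∪ B ∪ C = {1, 2, 5, 12, 13, 18, 24}


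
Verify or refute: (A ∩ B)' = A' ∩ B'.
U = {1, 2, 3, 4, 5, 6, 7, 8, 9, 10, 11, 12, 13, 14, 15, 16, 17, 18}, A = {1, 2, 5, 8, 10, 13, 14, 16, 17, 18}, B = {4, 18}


LHS: A ∩ B = {18}
(A ∩ B)' = U \ (A ∩ B) = {1, 2, 3, 4, 5, 6, 7, 8, 9, 10, 11, 12, 13, 14, 15, 16, 17}
A' = {3, 4, 6, 7, 9, 11, 12, 15}, B' = {1, 2, 3, 5, 6, 7, 8, 9, 10, 11, 12, 13, 14, 15, 16, 17}
Claimed RHS: A' ∩ B' = {3, 6, 7, 9, 11, 12, 15}
Identity is INVALID: LHS = {1, 2, 3, 4, 5, 6, 7, 8, 9, 10, 11, 12, 13, 14, 15, 16, 17} but the RHS claimed here equals {3, 6, 7, 9, 11, 12, 15}. The correct form is (A ∩ B)' = A' ∪ B'.

Identity is invalid: (A ∩ B)' = {1, 2, 3, 4, 5, 6, 7, 8, 9, 10, 11, 12, 13, 14, 15, 16, 17} but A' ∩ B' = {3, 6, 7, 9, 11, 12, 15}. The correct De Morgan law is (A ∩ B)' = A' ∪ B'.


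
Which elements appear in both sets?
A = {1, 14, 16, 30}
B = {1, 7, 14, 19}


A ∩ B = elements in both A and B
A = {1, 14, 16, 30}
B = {1, 7, 14, 19}
A ∩ B = {1, 14}

A ∩ B = {1, 14}


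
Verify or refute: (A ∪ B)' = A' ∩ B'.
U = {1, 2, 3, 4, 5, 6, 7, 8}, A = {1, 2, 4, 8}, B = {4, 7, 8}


LHS: A ∪ B = {1, 2, 4, 7, 8}
(A ∪ B)' = U \ (A ∪ B) = {3, 5, 6}
A' = {3, 5, 6, 7}, B' = {1, 2, 3, 5, 6}
Claimed RHS: A' ∩ B' = {3, 5, 6}
Identity is VALID: LHS = RHS = {3, 5, 6} ✓

Identity is valid. (A ∪ B)' = A' ∩ B' = {3, 5, 6}


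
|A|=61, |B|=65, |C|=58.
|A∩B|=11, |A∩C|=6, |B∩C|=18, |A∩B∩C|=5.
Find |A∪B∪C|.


|A∪B∪C| = |A|+|B|+|C| - |A∩B|-|A∩C|-|B∩C| + |A∩B∩C|
= 61+65+58 - 11-6-18 + 5
= 184 - 35 + 5
= 154

|A ∪ B ∪ C| = 154


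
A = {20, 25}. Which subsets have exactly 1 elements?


|A| = 2, so A has C(2,1) = 2 subsets of size 1.
Enumerate by choosing 1 elements from A at a time:
{20}, {25}

1-element subsets (2 total): {20}, {25}


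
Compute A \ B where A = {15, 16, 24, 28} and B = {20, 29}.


A \ B = elements in A but not in B
A = {15, 16, 24, 28}
B = {20, 29}
Remove from A any elements in B
A \ B = {15, 16, 24, 28}

A \ B = {15, 16, 24, 28}


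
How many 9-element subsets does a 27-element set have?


C(n,k) = n! / (k!(n-k)!)
C(27,9) = 27! / (9!18!)
= 4686825

C(27,9) = 4686825


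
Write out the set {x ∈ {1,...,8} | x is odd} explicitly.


Checking each candidate:
Condition: odd numbers in {1,...,8}
Result = {1, 3, 5, 7}

{1, 3, 5, 7}


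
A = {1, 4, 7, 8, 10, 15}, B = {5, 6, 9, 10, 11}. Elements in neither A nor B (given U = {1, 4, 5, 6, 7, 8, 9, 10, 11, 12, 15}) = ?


A = {1, 4, 7, 8, 10, 15}
B = {5, 6, 9, 10, 11}
Region: in neither A nor B (given U = {1, 4, 5, 6, 7, 8, 9, 10, 11, 12, 15})
Elements: {12}

Elements in neither A nor B (given U = {1, 4, 5, 6, 7, 8, 9, 10, 11, 12, 15}): {12}


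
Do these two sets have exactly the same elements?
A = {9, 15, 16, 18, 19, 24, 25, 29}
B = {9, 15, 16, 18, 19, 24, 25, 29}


Two sets are equal iff they have exactly the same elements.
A = {9, 15, 16, 18, 19, 24, 25, 29}
B = {9, 15, 16, 18, 19, 24, 25, 29}
Same elements → A = B

Yes, A = B


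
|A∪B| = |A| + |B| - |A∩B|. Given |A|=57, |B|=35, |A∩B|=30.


|A ∪ B| = |A| + |B| - |A ∩ B|
= 57 + 35 - 30
= 62

|A ∪ B| = 62


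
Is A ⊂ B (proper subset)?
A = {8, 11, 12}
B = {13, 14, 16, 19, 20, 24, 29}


A ⊂ B requires: A ⊆ B AND A ≠ B.
A ⊆ B? No
A ⊄ B, so A is not a proper subset.

No, A is not a proper subset of B


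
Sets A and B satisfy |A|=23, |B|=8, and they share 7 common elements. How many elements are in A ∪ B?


|A ∪ B| = |A| + |B| - |A ∩ B|
= 23 + 8 - 7
= 24

|A ∪ B| = 24


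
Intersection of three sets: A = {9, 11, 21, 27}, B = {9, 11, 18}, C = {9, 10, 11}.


A ∩ B = {9, 11}
(A ∩ B) ∩ C = {9, 11}

A ∩ B ∩ C = {9, 11}


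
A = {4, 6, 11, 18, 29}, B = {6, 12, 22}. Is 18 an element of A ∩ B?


A = {4, 6, 11, 18, 29}, B = {6, 12, 22}
A ∩ B = elements in both A and B
A ∩ B = {6}
Checking if 18 ∈ A ∩ B
18 is not in A ∩ B → False

18 ∉ A ∩ B


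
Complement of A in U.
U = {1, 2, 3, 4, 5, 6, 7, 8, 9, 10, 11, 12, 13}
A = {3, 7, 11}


Aᶜ = U \ A = elements in U but not in A
U = {1, 2, 3, 4, 5, 6, 7, 8, 9, 10, 11, 12, 13}
A = {3, 7, 11}
Aᶜ = {1, 2, 4, 5, 6, 8, 9, 10, 12, 13}

Aᶜ = {1, 2, 4, 5, 6, 8, 9, 10, 12, 13}


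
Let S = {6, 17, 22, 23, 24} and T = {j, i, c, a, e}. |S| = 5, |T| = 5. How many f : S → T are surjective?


n = |S| = 5, k = |T| = 5. Surjections via inclusion-exclusion:
S(n,k) = Σ(-1)^i × C(k,i) × (k-i)^n, i=0 to k
i=0: (-1)^0×C(5,0)×5^5 = 3125
i=1: (-1)^1×C(5,1)×4^5 = -5120
i=2: (-1)^2×C(5,2)×3^5 = 2430
i=3: (-1)^3×C(5,3)×2^5 = -320
i=4: (-1)^4×C(5,4)×1^5 = 5
i=5: (-1)^5×C(5,5)×0^5 = 0
Total = 120

Number of surjections = 120


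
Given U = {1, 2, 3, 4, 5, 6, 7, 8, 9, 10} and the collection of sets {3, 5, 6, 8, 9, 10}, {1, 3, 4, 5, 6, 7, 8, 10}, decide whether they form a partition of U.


A partition requires: (1) non-empty parts, (2) pairwise disjoint, (3) union = U
Parts: {3, 5, 6, 8, 9, 10}, {1, 3, 4, 5, 6, 7, 8, 10}
Union of parts: {1, 3, 4, 5, 6, 7, 8, 9, 10}
U = {1, 2, 3, 4, 5, 6, 7, 8, 9, 10}
All non-empty? True
Pairwise disjoint? False
Covers U? False

No, not a valid partition


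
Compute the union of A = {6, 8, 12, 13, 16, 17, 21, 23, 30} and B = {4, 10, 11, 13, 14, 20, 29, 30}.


A ∪ B = all elements in A or B (or both)
A = {6, 8, 12, 13, 16, 17, 21, 23, 30}
B = {4, 10, 11, 13, 14, 20, 29, 30}
A ∪ B = {4, 6, 8, 10, 11, 12, 13, 14, 16, 17, 20, 21, 23, 29, 30}

A ∪ B = {4, 6, 8, 10, 11, 12, 13, 14, 16, 17, 20, 21, 23, 29, 30}


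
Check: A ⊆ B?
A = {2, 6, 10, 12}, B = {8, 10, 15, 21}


A ⊆ B means every element of A is in B.
Elements in A not in B: {2, 6, 12}
So A ⊄ B.

No, A ⊄ B


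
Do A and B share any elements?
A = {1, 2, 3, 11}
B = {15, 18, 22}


Disjoint means A ∩ B = ∅.
A ∩ B = ∅
A ∩ B = ∅, so A and B are disjoint.

No — A and B share no elements (A ∩ B = ∅), so they are disjoint


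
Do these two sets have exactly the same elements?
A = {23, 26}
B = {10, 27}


Two sets are equal iff they have exactly the same elements.
A = {23, 26}
B = {10, 27}
Differences: {10, 23, 26, 27}
A ≠ B

No, A ≠ B


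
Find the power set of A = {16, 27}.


|A| = 2, so |P(A)| = 2^2 = 4
Enumerate subsets by cardinality (0 to 2):
∅, {16}, {27}, {16, 27}

P(A) has 4 subsets: ∅, {16}, {27}, {16, 27}


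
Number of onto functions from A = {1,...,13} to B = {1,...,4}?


n = |A| = 13, k = |B| = 4. Surjections via inclusion-exclusion:
S(n,k) = Σ(-1)^i × C(k,i) × (k-i)^n, i=0 to k
i=0: (-1)^0×C(4,0)×4^13 = 67108864
i=1: (-1)^1×C(4,1)×3^13 = -6377292
i=2: (-1)^2×C(4,2)×2^13 = 49152
i=3: (-1)^3×C(4,3)×1^13 = -4
i=4: (-1)^4×C(4,4)×0^13 = 0
Total = 60780720

Number of surjections = 60780720


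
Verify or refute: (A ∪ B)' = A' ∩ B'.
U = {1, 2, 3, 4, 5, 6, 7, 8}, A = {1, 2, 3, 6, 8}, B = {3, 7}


LHS: A ∪ B = {1, 2, 3, 6, 7, 8}
(A ∪ B)' = U \ (A ∪ B) = {4, 5}
A' = {4, 5, 7}, B' = {1, 2, 4, 5, 6, 8}
Claimed RHS: A' ∩ B' = {4, 5}
Identity is VALID: LHS = RHS = {4, 5} ✓

Identity is valid. (A ∪ B)' = A' ∩ B' = {4, 5}


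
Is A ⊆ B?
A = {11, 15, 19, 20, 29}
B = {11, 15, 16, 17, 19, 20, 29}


A ⊆ B means every element of A is in B.
All elements of A are in B.
So A ⊆ B.

Yes, A ⊆ B


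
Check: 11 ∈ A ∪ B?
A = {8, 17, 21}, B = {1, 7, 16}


A = {8, 17, 21}, B = {1, 7, 16}
A ∪ B = all elements in A or B
A ∪ B = {1, 7, 8, 16, 17, 21}
Checking if 11 ∈ A ∪ B
11 is not in A ∪ B → False

11 ∉ A ∪ B


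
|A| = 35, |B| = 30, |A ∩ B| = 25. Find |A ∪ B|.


|A ∪ B| = |A| + |B| - |A ∩ B|
= 35 + 30 - 25
= 40

|A ∪ B| = 40


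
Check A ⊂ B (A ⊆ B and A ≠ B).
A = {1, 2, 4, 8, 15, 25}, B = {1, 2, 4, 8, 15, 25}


A ⊂ B requires: A ⊆ B AND A ≠ B.
A ⊆ B? Yes
A = B? Yes
A = B, so A is not a PROPER subset.

No, A is not a proper subset of B


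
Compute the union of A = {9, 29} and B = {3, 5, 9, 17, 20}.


A ∪ B = all elements in A or B (or both)
A = {9, 29}
B = {3, 5, 9, 17, 20}
A ∪ B = {3, 5, 9, 17, 20, 29}

A ∪ B = {3, 5, 9, 17, 20, 29}


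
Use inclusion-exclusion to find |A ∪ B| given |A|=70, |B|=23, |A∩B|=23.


|A ∪ B| = |A| + |B| - |A ∩ B|
= 70 + 23 - 23
= 70

|A ∪ B| = 70


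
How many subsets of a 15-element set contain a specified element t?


Subsets of A containing t correspond to subsets of A \ {t}, which has 14 elements.
Count = 2^(n-1) = 2^14
= 16384

Number of subsets containing t = 16384


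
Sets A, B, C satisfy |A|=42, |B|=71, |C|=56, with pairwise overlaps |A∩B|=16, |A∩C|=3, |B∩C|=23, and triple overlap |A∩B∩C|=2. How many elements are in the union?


|A∪B∪C| = |A|+|B|+|C| - |A∩B|-|A∩C|-|B∩C| + |A∩B∩C|
= 42+71+56 - 16-3-23 + 2
= 169 - 42 + 2
= 129

|A ∪ B ∪ C| = 129


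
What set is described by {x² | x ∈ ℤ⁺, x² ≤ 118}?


Checking each candidate:
Condition: positive perfect squares ≤ 118
Result = {1, 4, 9, 16, 25, 36, 49, 64, 81, 100}

{1, 4, 9, 16, 25, 36, 49, 64, 81, 100}


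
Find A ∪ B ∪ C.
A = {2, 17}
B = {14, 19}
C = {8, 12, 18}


A ∪ B = {2, 14, 17, 19}
(A ∪ B) ∪ C = {2, 8, 12, 14, 17, 18, 19}

A ∪ B ∪ C = {2, 8, 12, 14, 17, 18, 19}


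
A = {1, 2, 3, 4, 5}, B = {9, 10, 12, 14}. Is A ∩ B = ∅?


Disjoint means A ∩ B = ∅.
A ∩ B = ∅
A ∩ B = ∅, so A and B are disjoint.

Yes, A and B are disjoint


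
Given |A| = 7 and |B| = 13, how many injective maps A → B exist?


An injection sends each of |A| = 7 inputs to a distinct output in B.
# injections = |B|·(|B|-1)·…·(|B|-|A|+1) = 13! / (13 - 7)!
= 13 × 12 × 11 × 10 × 9 × 8 × 7
= 8648640

Number of injections = 8648640


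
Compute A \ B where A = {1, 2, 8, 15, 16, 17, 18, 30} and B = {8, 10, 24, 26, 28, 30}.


A \ B = elements in A but not in B
A = {1, 2, 8, 15, 16, 17, 18, 30}
B = {8, 10, 24, 26, 28, 30}
Remove from A any elements in B
A \ B = {1, 2, 15, 16, 17, 18}

A \ B = {1, 2, 15, 16, 17, 18}


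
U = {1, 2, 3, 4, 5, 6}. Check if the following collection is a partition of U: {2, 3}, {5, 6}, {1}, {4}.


A partition requires: (1) non-empty parts, (2) pairwise disjoint, (3) union = U
Parts: {2, 3}, {5, 6}, {1}, {4}
Union of parts: {1, 2, 3, 4, 5, 6}
U = {1, 2, 3, 4, 5, 6}
All non-empty? True
Pairwise disjoint? True
Covers U? True

Yes, valid partition


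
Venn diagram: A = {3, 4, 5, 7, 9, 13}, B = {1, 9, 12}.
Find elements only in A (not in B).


A = {3, 4, 5, 7, 9, 13}
B = {1, 9, 12}
Region: only in A (not in B)
Elements: {3, 4, 5, 7, 13}

Elements only in A (not in B): {3, 4, 5, 7, 13}


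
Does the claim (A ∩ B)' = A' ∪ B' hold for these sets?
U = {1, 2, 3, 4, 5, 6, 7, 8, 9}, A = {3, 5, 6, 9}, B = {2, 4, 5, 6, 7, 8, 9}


LHS: A ∩ B = {5, 6, 9}
(A ∩ B)' = U \ (A ∩ B) = {1, 2, 3, 4, 7, 8}
A' = {1, 2, 4, 7, 8}, B' = {1, 3}
Claimed RHS: A' ∪ B' = {1, 2, 3, 4, 7, 8}
Identity is VALID: LHS = RHS = {1, 2, 3, 4, 7, 8} ✓

Identity is valid. (A ∩ B)' = A' ∪ B' = {1, 2, 3, 4, 7, 8}


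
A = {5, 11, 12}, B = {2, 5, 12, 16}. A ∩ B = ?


A ∩ B = elements in both A and B
A = {5, 11, 12}
B = {2, 5, 12, 16}
A ∩ B = {5, 12}

A ∩ B = {5, 12}


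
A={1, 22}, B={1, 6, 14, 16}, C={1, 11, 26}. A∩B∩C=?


A ∩ B = {1}
(A ∩ B) ∩ C = {1}

A ∩ B ∩ C = {1}


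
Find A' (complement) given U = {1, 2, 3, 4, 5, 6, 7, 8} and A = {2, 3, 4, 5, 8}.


Aᶜ = U \ A = elements in U but not in A
U = {1, 2, 3, 4, 5, 6, 7, 8}
A = {2, 3, 4, 5, 8}
Aᶜ = {1, 6, 7}

Aᶜ = {1, 6, 7}


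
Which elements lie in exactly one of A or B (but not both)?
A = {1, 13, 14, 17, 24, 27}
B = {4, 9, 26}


A △ B = (A \ B) ∪ (B \ A) = elements in exactly one of A or B
A \ B = {1, 13, 14, 17, 24, 27}
B \ A = {4, 9, 26}
A △ B = {1, 4, 9, 13, 14, 17, 24, 26, 27}

A △ B = {1, 4, 9, 13, 14, 17, 24, 26, 27}


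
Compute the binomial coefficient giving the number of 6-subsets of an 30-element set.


C(n,k) = n! / (k!(n-k)!)
C(30,6) = 30! / (6!24!)
= 593775

C(30,6) = 593775


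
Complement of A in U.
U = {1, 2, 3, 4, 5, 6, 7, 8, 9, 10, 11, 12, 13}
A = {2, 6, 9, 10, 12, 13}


Aᶜ = U \ A = elements in U but not in A
U = {1, 2, 3, 4, 5, 6, 7, 8, 9, 10, 11, 12, 13}
A = {2, 6, 9, 10, 12, 13}
Aᶜ = {1, 3, 4, 5, 7, 8, 11}

Aᶜ = {1, 3, 4, 5, 7, 8, 11}


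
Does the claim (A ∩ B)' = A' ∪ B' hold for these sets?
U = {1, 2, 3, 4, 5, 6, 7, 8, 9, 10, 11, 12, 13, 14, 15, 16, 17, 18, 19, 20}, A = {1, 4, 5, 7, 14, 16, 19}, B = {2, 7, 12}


LHS: A ∩ B = {7}
(A ∩ B)' = U \ (A ∩ B) = {1, 2, 3, 4, 5, 6, 8, 9, 10, 11, 12, 13, 14, 15, 16, 17, 18, 19, 20}
A' = {2, 3, 6, 8, 9, 10, 11, 12, 13, 15, 17, 18, 20}, B' = {1, 3, 4, 5, 6, 8, 9, 10, 11, 13, 14, 15, 16, 17, 18, 19, 20}
Claimed RHS: A' ∪ B' = {1, 2, 3, 4, 5, 6, 8, 9, 10, 11, 12, 13, 14, 15, 16, 17, 18, 19, 20}
Identity is VALID: LHS = RHS = {1, 2, 3, 4, 5, 6, 8, 9, 10, 11, 12, 13, 14, 15, 16, 17, 18, 19, 20} ✓

Identity is valid. (A ∩ B)' = A' ∪ B' = {1, 2, 3, 4, 5, 6, 8, 9, 10, 11, 12, 13, 14, 15, 16, 17, 18, 19, 20}


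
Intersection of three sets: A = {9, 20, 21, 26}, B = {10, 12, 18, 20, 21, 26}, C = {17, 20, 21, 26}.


A ∩ B = {20, 21, 26}
(A ∩ B) ∩ C = {20, 21, 26}

A ∩ B ∩ C = {20, 21, 26}


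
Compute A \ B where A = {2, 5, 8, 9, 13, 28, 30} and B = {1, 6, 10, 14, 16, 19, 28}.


A \ B = elements in A but not in B
A = {2, 5, 8, 9, 13, 28, 30}
B = {1, 6, 10, 14, 16, 19, 28}
Remove from A any elements in B
A \ B = {2, 5, 8, 9, 13, 30}

A \ B = {2, 5, 8, 9, 13, 30}


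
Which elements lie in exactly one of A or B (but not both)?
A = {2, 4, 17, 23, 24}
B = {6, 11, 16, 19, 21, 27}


A △ B = (A \ B) ∪ (B \ A) = elements in exactly one of A or B
A \ B = {2, 4, 17, 23, 24}
B \ A = {6, 11, 16, 19, 21, 27}
A △ B = {2, 4, 6, 11, 16, 17, 19, 21, 23, 24, 27}

A △ B = {2, 4, 6, 11, 16, 17, 19, 21, 23, 24, 27}


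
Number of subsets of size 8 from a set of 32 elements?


C(n,k) = n! / (k!(n-k)!)
C(32,8) = 32! / (8!24!)
= 10518300

C(32,8) = 10518300


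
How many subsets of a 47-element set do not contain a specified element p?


Subsets of A avoiding p are subsets of A \ {p}, which has 46 elements.
Count = 2^(n-1) = 2^46
= 70368744177664

Number of subsets avoiding p = 70368744177664


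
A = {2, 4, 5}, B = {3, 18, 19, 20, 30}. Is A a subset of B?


A ⊆ B means every element of A is in B.
Elements in A not in B: {2, 4, 5}
So A ⊄ B.

No, A ⊄ B


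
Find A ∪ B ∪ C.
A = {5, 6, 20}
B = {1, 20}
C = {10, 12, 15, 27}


A ∪ B = {1, 5, 6, 20}
(A ∪ B) ∪ C = {1, 5, 6, 10, 12, 15, 20, 27}

A ∪ B ∪ C = {1, 5, 6, 10, 12, 15, 20, 27}


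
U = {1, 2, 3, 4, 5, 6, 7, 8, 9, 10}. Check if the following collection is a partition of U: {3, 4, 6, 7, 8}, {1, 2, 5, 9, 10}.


A partition requires: (1) non-empty parts, (2) pairwise disjoint, (3) union = U
Parts: {3, 4, 6, 7, 8}, {1, 2, 5, 9, 10}
Union of parts: {1, 2, 3, 4, 5, 6, 7, 8, 9, 10}
U = {1, 2, 3, 4, 5, 6, 7, 8, 9, 10}
All non-empty? True
Pairwise disjoint? True
Covers U? True

Yes, valid partition


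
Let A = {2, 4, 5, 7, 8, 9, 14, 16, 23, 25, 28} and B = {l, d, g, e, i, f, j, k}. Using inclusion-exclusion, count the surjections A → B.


n = |A| = 11, k = |B| = 8. Surjections via inclusion-exclusion:
S(n,k) = Σ(-1)^i × C(k,i) × (k-i)^n, i=0 to k
i=0: (-1)^0×C(8,0)×8^11 = 8589934592
i=1: (-1)^1×C(8,1)×7^11 = -15818613944
i=2: (-1)^2×C(8,2)×6^11 = 10158317568
i=3: (-1)^3×C(8,3)×5^11 = -2734375000
i=4: (-1)^4×C(8,4)×4^11 = 293601280
i=5: (-1)^5×C(8,5)×3^11 = -9920232
i=6: (-1)^6×C(8,6)×2^11 = 57344
i=7: (-1)^7×C(8,7)×1^11 = -8
i=8: (-1)^8×C(8,8)×0^11 = 0
Total = 479001600

Number of surjections = 479001600


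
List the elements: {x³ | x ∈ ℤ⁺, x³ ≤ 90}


Checking each candidate:
Condition: positive perfect cubes ≤ 90
Result = {1, 8, 27, 64}

{1, 8, 27, 64}


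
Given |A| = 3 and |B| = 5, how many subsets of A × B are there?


A relation from A to B is any subset of A × B.
|A × B| = 3 × 5 = 15
# relations = 2^|A × B| = 2^15 = 32768

Number of relations = 32768


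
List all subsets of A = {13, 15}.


|A| = 2, so |P(A)| = 2^2 = 4
Enumerate subsets by cardinality (0 to 2):
∅, {13}, {15}, {13, 15}

P(A) has 4 subsets: ∅, {13}, {15}, {13, 15}


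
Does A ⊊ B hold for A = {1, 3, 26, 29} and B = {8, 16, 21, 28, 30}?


A ⊂ B requires: A ⊆ B AND A ≠ B.
A ⊆ B? No
A ⊄ B, so A is not a proper subset.

No, A is not a proper subset of B


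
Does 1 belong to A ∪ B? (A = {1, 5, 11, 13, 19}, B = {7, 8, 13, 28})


A = {1, 5, 11, 13, 19}, B = {7, 8, 13, 28}
A ∪ B = all elements in A or B
A ∪ B = {1, 5, 7, 8, 11, 13, 19, 28}
Checking if 1 ∈ A ∪ B
1 is in A ∪ B → True

1 ∈ A ∪ B


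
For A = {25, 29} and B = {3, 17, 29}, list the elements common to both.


A ∩ B = elements in both A and B
A = {25, 29}
B = {3, 17, 29}
A ∩ B = {29}

A ∩ B = {29}


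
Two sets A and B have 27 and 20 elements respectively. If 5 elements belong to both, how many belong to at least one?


|A ∪ B| = |A| + |B| - |A ∩ B|
= 27 + 20 - 5
= 42

|A ∪ B| = 42


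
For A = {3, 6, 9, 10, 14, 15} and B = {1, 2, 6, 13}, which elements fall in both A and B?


A = {3, 6, 9, 10, 14, 15}
B = {1, 2, 6, 13}
Region: in both A and B
Elements: {6}

Elements in both A and B: {6}


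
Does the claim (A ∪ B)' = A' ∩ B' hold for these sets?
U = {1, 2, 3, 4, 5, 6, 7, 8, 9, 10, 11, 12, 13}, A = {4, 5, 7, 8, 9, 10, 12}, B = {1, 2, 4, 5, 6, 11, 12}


LHS: A ∪ B = {1, 2, 4, 5, 6, 7, 8, 9, 10, 11, 12}
(A ∪ B)' = U \ (A ∪ B) = {3, 13}
A' = {1, 2, 3, 6, 11, 13}, B' = {3, 7, 8, 9, 10, 13}
Claimed RHS: A' ∩ B' = {3, 13}
Identity is VALID: LHS = RHS = {3, 13} ✓

Identity is valid. (A ∪ B)' = A' ∩ B' = {3, 13}


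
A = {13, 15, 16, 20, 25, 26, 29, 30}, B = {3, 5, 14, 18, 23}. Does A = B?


Two sets are equal iff they have exactly the same elements.
A = {13, 15, 16, 20, 25, 26, 29, 30}
B = {3, 5, 14, 18, 23}
Differences: {3, 5, 13, 14, 15, 16, 18, 20, 23, 25, 26, 29, 30}
A ≠ B

No, A ≠ B


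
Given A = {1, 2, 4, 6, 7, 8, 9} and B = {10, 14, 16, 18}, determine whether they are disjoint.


Disjoint means A ∩ B = ∅.
A ∩ B = ∅
A ∩ B = ∅, so A and B are disjoint.

Yes, A and B are disjoint


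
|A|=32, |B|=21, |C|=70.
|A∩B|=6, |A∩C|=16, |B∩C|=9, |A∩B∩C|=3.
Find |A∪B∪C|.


|A∪B∪C| = |A|+|B|+|C| - |A∩B|-|A∩C|-|B∩C| + |A∩B∩C|
= 32+21+70 - 6-16-9 + 3
= 123 - 31 + 3
= 95

|A ∪ B ∪ C| = 95


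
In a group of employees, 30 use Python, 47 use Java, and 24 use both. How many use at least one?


|A ∪ B| = |A| + |B| - |A ∩ B|
= 30 + 47 - 24
= 53

|A ∪ B| = 53


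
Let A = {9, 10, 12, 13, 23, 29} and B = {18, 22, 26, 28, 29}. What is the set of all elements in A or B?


A ∪ B = all elements in A or B (or both)
A = {9, 10, 12, 13, 23, 29}
B = {18, 22, 26, 28, 29}
A ∪ B = {9, 10, 12, 13, 18, 22, 23, 26, 28, 29}

A ∪ B = {9, 10, 12, 13, 18, 22, 23, 26, 28, 29}


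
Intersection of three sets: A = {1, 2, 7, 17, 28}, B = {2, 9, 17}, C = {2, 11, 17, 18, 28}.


A ∩ B = {2, 17}
(A ∩ B) ∩ C = {2, 17}

A ∩ B ∩ C = {2, 17}


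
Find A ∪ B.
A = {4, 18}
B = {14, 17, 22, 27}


A ∪ B = all elements in A or B (or both)
A = {4, 18}
B = {14, 17, 22, 27}
A ∪ B = {4, 14, 17, 18, 22, 27}

A ∪ B = {4, 14, 17, 18, 22, 27}


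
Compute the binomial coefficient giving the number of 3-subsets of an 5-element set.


C(n,k) = n! / (k!(n-k)!)
C(5,3) = 5! / (3!2!)
= 10

C(5,3) = 10


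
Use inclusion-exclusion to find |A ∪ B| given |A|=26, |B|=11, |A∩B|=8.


|A ∪ B| = |A| + |B| - |A ∩ B|
= 26 + 11 - 8
= 29

|A ∪ B| = 29


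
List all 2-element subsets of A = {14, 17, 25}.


|A| = 3, so A has C(3,2) = 3 subsets of size 2.
Enumerate by choosing 2 elements from A at a time:
{14, 17}, {14, 25}, {17, 25}

2-element subsets (3 total): {14, 17}, {14, 25}, {17, 25}


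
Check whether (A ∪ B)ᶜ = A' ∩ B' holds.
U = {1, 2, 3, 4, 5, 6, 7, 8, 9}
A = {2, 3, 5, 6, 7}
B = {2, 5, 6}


LHS: A ∪ B = {2, 3, 5, 6, 7}
(A ∪ B)' = U \ (A ∪ B) = {1, 4, 8, 9}
A' = {1, 4, 8, 9}, B' = {1, 3, 4, 7, 8, 9}
Claimed RHS: A' ∩ B' = {1, 4, 8, 9}
Identity is VALID: LHS = RHS = {1, 4, 8, 9} ✓

Identity is valid. (A ∪ B)' = A' ∩ B' = {1, 4, 8, 9}


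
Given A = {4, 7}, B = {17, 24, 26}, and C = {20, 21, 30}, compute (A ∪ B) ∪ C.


A ∪ B = {4, 7, 17, 24, 26}
(A ∪ B) ∪ C = {4, 7, 17, 20, 21, 24, 26, 30}

A ∪ B ∪ C = {4, 7, 17, 20, 21, 24, 26, 30}


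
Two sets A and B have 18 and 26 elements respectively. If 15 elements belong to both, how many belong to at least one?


|A ∪ B| = |A| + |B| - |A ∩ B|
= 18 + 26 - 15
= 29

|A ∪ B| = 29


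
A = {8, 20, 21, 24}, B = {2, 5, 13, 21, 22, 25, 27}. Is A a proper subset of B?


A ⊂ B requires: A ⊆ B AND A ≠ B.
A ⊆ B? No
A ⊄ B, so A is not a proper subset.

No, A is not a proper subset of B


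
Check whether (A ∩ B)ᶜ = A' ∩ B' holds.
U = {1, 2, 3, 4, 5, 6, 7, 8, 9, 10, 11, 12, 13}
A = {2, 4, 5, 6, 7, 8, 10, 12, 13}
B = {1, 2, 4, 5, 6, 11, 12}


LHS: A ∩ B = {2, 4, 5, 6, 12}
(A ∩ B)' = U \ (A ∩ B) = {1, 3, 7, 8, 9, 10, 11, 13}
A' = {1, 3, 9, 11}, B' = {3, 7, 8, 9, 10, 13}
Claimed RHS: A' ∩ B' = {3, 9}
Identity is INVALID: LHS = {1, 3, 7, 8, 9, 10, 11, 13} but the RHS claimed here equals {3, 9}. The correct form is (A ∩ B)' = A' ∪ B'.

Identity is invalid: (A ∩ B)' = {1, 3, 7, 8, 9, 10, 11, 13} but A' ∩ B' = {3, 9}. The correct De Morgan law is (A ∩ B)' = A' ∪ B'.


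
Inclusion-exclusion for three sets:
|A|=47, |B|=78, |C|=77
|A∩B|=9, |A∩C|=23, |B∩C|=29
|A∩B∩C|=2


|A∪B∪C| = |A|+|B|+|C| - |A∩B|-|A∩C|-|B∩C| + |A∩B∩C|
= 47+78+77 - 9-23-29 + 2
= 202 - 61 + 2
= 143

|A ∪ B ∪ C| = 143


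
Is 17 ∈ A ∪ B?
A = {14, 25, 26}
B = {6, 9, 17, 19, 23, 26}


A = {14, 25, 26}, B = {6, 9, 17, 19, 23, 26}
A ∪ B = all elements in A or B
A ∪ B = {6, 9, 14, 17, 19, 23, 25, 26}
Checking if 17 ∈ A ∪ B
17 is in A ∪ B → True

17 ∈ A ∪ B


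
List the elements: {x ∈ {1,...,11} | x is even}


Checking each candidate:
Condition: even numbers in {1,...,11}
Result = {2, 4, 6, 8, 10}

{2, 4, 6, 8, 10}


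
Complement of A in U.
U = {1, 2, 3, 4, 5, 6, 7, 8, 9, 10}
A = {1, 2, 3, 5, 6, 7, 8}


Aᶜ = U \ A = elements in U but not in A
U = {1, 2, 3, 4, 5, 6, 7, 8, 9, 10}
A = {1, 2, 3, 5, 6, 7, 8}
Aᶜ = {4, 9, 10}

Aᶜ = {4, 9, 10}


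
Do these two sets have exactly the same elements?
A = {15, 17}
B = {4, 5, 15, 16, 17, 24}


Two sets are equal iff they have exactly the same elements.
A = {15, 17}
B = {4, 5, 15, 16, 17, 24}
Differences: {4, 5, 16, 24}
A ≠ B

No, A ≠ B


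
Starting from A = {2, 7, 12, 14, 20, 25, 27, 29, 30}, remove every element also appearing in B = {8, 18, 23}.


A \ B = elements in A but not in B
A = {2, 7, 12, 14, 20, 25, 27, 29, 30}
B = {8, 18, 23}
Remove from A any elements in B
A \ B = {2, 7, 12, 14, 20, 25, 27, 29, 30}

A \ B = {2, 7, 12, 14, 20, 25, 27, 29, 30}


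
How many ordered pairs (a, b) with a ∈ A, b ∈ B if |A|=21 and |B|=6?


|A × B| = |A| × |B|
= 21 × 6
= 126

|A × B| = 126


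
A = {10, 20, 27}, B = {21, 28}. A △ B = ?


A △ B = (A \ B) ∪ (B \ A) = elements in exactly one of A or B
A \ B = {10, 20, 27}
B \ A = {21, 28}
A △ B = {10, 20, 21, 27, 28}

A △ B = {10, 20, 21, 27, 28}


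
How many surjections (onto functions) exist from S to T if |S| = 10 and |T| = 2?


n = |S| = 10, k = |T| = 2. Surjections via inclusion-exclusion:
S(n,k) = Σ(-1)^i × C(k,i) × (k-i)^n, i=0 to k
i=0: (-1)^0×C(2,0)×2^10 = 1024
i=1: (-1)^1×C(2,1)×1^10 = -2
i=2: (-1)^2×C(2,2)×0^10 = 0
Total = 1022

Number of surjections = 1022


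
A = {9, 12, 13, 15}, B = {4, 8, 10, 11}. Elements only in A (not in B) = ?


A = {9, 12, 13, 15}
B = {4, 8, 10, 11}
Region: only in A (not in B)
Elements: {9, 12, 13, 15}

Elements only in A (not in B): {9, 12, 13, 15}


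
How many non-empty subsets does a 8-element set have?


Total subsets = 2^n = 2^8 = 256
Non-empty subsets exclude the empty set: 2^n - 1
= 256 - 1
= 255

Number of non-empty subsets = 255


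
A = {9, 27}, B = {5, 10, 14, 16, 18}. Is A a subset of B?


A ⊆ B means every element of A is in B.
Elements in A not in B: {9, 27}
So A ⊄ B.

No, A ⊄ B


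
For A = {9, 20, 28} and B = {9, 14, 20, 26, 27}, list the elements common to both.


A ∩ B = elements in both A and B
A = {9, 20, 28}
B = {9, 14, 20, 26, 27}
A ∩ B = {9, 20}

A ∩ B = {9, 20}


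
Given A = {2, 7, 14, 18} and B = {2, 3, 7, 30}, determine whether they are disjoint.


Disjoint means A ∩ B = ∅.
A ∩ B = {2, 7}
A ∩ B ≠ ∅, so A and B are NOT disjoint.

No, A and B are not disjoint (A ∩ B = {2, 7})


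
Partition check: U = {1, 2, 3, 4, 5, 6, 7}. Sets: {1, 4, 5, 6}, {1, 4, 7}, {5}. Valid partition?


A partition requires: (1) non-empty parts, (2) pairwise disjoint, (3) union = U
Parts: {1, 4, 5, 6}, {1, 4, 7}, {5}
Union of parts: {1, 4, 5, 6, 7}
U = {1, 2, 3, 4, 5, 6, 7}
All non-empty? True
Pairwise disjoint? False
Covers U? False

No, not a valid partition


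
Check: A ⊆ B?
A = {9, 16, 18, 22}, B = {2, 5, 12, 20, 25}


A ⊆ B means every element of A is in B.
Elements in A not in B: {9, 16, 18, 22}
So A ⊄ B.

No, A ⊄ B


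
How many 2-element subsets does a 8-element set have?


C(n,k) = n! / (k!(n-k)!)
C(8,2) = 8! / (2!6!)
= 28

C(8,2) = 28


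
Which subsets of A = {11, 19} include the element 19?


A subset of A contains 19 iff the remaining 1 elements form any subset of A \ {19}.
Count: 2^(n-1) = 2^1 = 2
Subsets containing 19: {19}, {11, 19}

Subsets containing 19 (2 total): {19}, {11, 19}


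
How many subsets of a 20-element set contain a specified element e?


Subsets of A containing e correspond to subsets of A \ {e}, which has 19 elements.
Count = 2^(n-1) = 2^19
= 524288

Number of subsets containing e = 524288


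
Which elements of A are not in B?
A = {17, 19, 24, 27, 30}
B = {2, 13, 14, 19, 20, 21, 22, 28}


A \ B = elements in A but not in B
A = {17, 19, 24, 27, 30}
B = {2, 13, 14, 19, 20, 21, 22, 28}
Remove from A any elements in B
A \ B = {17, 24, 27, 30}

A \ B = {17, 24, 27, 30}


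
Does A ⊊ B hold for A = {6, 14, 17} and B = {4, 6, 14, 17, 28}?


A ⊂ B requires: A ⊆ B AND A ≠ B.
A ⊆ B? Yes
A = B? No
A ⊂ B: Yes (A is a proper subset of B)

Yes, A ⊂ B


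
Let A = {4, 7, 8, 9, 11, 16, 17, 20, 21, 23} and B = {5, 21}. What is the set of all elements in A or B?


A ∪ B = all elements in A or B (or both)
A = {4, 7, 8, 9, 11, 16, 17, 20, 21, 23}
B = {5, 21}
A ∪ B = {4, 5, 7, 8, 9, 11, 16, 17, 20, 21, 23}

A ∪ B = {4, 5, 7, 8, 9, 11, 16, 17, 20, 21, 23}


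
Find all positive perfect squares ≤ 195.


Checking each candidate:
Condition: positive perfect squares ≤ 195
Result = {1, 4, 9, 16, 25, 36, 49, 64, 81, 100, 121, 144, 169}

{1, 4, 9, 16, 25, 36, 49, 64, 81, 100, 121, 144, 169}


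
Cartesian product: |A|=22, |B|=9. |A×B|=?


|A × B| = |A| × |B|
= 22 × 9
= 198

|A × B| = 198


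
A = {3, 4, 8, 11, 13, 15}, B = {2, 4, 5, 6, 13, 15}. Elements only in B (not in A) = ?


A = {3, 4, 8, 11, 13, 15}
B = {2, 4, 5, 6, 13, 15}
Region: only in B (not in A)
Elements: {2, 5, 6}

Elements only in B (not in A): {2, 5, 6}


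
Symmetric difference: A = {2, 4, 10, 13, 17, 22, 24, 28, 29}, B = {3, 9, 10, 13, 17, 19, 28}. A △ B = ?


A △ B = (A \ B) ∪ (B \ A) = elements in exactly one of A or B
A \ B = {2, 4, 22, 24, 29}
B \ A = {3, 9, 19}
A △ B = {2, 3, 4, 9, 19, 22, 24, 29}

A △ B = {2, 3, 4, 9, 19, 22, 24, 29}


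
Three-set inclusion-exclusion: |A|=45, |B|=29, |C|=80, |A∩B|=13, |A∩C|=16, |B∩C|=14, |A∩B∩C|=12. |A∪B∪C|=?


|A∪B∪C| = |A|+|B|+|C| - |A∩B|-|A∩C|-|B∩C| + |A∩B∩C|
= 45+29+80 - 13-16-14 + 12
= 154 - 43 + 12
= 123

|A ∪ B ∪ C| = 123


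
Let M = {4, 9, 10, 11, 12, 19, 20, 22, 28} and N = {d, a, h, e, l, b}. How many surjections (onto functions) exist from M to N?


n = |M| = 9, k = |N| = 6. Surjections via inclusion-exclusion:
S(n,k) = Σ(-1)^i × C(k,i) × (k-i)^n, i=0 to k
i=0: (-1)^0×C(6,0)×6^9 = 10077696
i=1: (-1)^1×C(6,1)×5^9 = -11718750
i=2: (-1)^2×C(6,2)×4^9 = 3932160
i=3: (-1)^3×C(6,3)×3^9 = -393660
i=4: (-1)^4×C(6,4)×2^9 = 7680
i=5: (-1)^5×C(6,5)×1^9 = -6
i=6: (-1)^6×C(6,6)×0^9 = 0
Total = 1905120

Number of surjections = 1905120


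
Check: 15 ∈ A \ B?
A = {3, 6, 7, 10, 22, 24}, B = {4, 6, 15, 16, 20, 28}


A = {3, 6, 7, 10, 22, 24}, B = {4, 6, 15, 16, 20, 28}
A \ B = elements in A but not in B
A \ B = {3, 7, 10, 22, 24}
Checking if 15 ∈ A \ B
15 is not in A \ B → False

15 ∉ A \ B


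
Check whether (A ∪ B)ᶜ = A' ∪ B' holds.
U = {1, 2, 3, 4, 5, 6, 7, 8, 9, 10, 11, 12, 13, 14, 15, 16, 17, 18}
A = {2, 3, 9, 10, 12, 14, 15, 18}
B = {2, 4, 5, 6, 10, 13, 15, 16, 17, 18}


LHS: A ∪ B = {2, 3, 4, 5, 6, 9, 10, 12, 13, 14, 15, 16, 17, 18}
(A ∪ B)' = U \ (A ∪ B) = {1, 7, 8, 11}
A' = {1, 4, 5, 6, 7, 8, 11, 13, 16, 17}, B' = {1, 3, 7, 8, 9, 11, 12, 14}
Claimed RHS: A' ∪ B' = {1, 3, 4, 5, 6, 7, 8, 9, 11, 12, 13, 14, 16, 17}
Identity is INVALID: LHS = {1, 7, 8, 11} but the RHS claimed here equals {1, 3, 4, 5, 6, 7, 8, 9, 11, 12, 13, 14, 16, 17}. The correct form is (A ∪ B)' = A' ∩ B'.

Identity is invalid: (A ∪ B)' = {1, 7, 8, 11} but A' ∪ B' = {1, 3, 4, 5, 6, 7, 8, 9, 11, 12, 13, 14, 16, 17}. The correct De Morgan law is (A ∪ B)' = A' ∩ B'.


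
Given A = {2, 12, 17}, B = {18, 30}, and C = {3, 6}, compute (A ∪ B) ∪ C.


A ∪ B = {2, 12, 17, 18, 30}
(A ∪ B) ∪ C = {2, 3, 6, 12, 17, 18, 30}

A ∪ B ∪ C = {2, 3, 6, 12, 17, 18, 30}


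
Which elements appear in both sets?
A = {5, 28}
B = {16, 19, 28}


A ∩ B = elements in both A and B
A = {5, 28}
B = {16, 19, 28}
A ∩ B = {28}

A ∩ B = {28}


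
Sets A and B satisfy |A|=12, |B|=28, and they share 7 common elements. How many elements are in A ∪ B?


|A ∪ B| = |A| + |B| - |A ∩ B|
= 12 + 28 - 7
= 33

|A ∪ B| = 33


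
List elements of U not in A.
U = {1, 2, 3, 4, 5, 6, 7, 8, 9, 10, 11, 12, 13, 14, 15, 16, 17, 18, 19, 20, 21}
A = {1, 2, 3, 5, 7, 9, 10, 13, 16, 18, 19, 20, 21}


Aᶜ = U \ A = elements in U but not in A
U = {1, 2, 3, 4, 5, 6, 7, 8, 9, 10, 11, 12, 13, 14, 15, 16, 17, 18, 19, 20, 21}
A = {1, 2, 3, 5, 7, 9, 10, 13, 16, 18, 19, 20, 21}
Aᶜ = {4, 6, 8, 11, 12, 14, 15, 17}

Aᶜ = {4, 6, 8, 11, 12, 14, 15, 17}


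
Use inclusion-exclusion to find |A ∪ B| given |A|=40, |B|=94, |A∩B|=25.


|A ∪ B| = |A| + |B| - |A ∩ B|
= 40 + 94 - 25
= 109

|A ∪ B| = 109


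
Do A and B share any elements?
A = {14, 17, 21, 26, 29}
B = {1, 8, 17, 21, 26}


Disjoint means A ∩ B = ∅.
A ∩ B = {17, 21, 26}
A ∩ B ≠ ∅, so A and B are NOT disjoint.

Yes — A and B share the element(s) of A ∩ B = {17, 21, 26}, so they are not disjoint


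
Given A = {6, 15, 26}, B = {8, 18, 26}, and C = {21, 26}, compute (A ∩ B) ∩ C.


A ∩ B = {26}
(A ∩ B) ∩ C = {26}

A ∩ B ∩ C = {26}


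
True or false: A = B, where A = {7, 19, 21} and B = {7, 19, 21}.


Two sets are equal iff they have exactly the same elements.
A = {7, 19, 21}
B = {7, 19, 21}
Same elements → A = B

Yes, A = B


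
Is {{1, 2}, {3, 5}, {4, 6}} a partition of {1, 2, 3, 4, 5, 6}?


A partition requires: (1) non-empty parts, (2) pairwise disjoint, (3) union = U
Parts: {1, 2}, {3, 5}, {4, 6}
Union of parts: {1, 2, 3, 4, 5, 6}
U = {1, 2, 3, 4, 5, 6}
All non-empty? True
Pairwise disjoint? True
Covers U? True

Yes, valid partition
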